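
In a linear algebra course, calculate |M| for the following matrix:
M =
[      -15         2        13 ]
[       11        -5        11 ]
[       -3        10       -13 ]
det(M) = 2130

Expand along row 0 (cofactor expansion): det(M) = a*(e*i - f*h) - b*(d*i - f*g) + c*(d*h - e*g), where the 3×3 is [[a, b, c], [d, e, f], [g, h, i]].
Minor M_00 = (-5)*(-13) - (11)*(10) = 65 - 110 = -45.
Minor M_01 = (11)*(-13) - (11)*(-3) = -143 + 33 = -110.
Minor M_02 = (11)*(10) - (-5)*(-3) = 110 - 15 = 95.
det(M) = (-15)*(-45) - (2)*(-110) + (13)*(95) = 675 + 220 + 1235 = 2130.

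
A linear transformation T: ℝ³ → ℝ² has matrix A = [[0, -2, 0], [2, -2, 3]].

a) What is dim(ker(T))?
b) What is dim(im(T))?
dim(ker) = 1, dim(im) = 2

The two rows are not scalar multiples of one another (no single k satisfies row 2 = k × row 1), so they are linearly independent.
Thus rank(A) = 2.
dim(im(T)) = rank(A) = 2.
By the rank-nullity theorem applied to T: ℝ³ → ℝ², rank(A) + nullity(A) = 3 (the domain dimension), so dim(ker(T)) = 3 - 2 = 1.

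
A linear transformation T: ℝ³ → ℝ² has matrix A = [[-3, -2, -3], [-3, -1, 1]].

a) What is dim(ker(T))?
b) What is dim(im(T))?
dim(ker) = 1, dim(im) = 2

The two rows are not scalar multiples of one another (no single k satisfies row 2 = k × row 1), so they are linearly independent.
Thus rank(A) = 2.
dim(im(T)) = rank(A) = 2.
By the rank-nullity theorem applied to T: ℝ³ → ℝ², rank(A) + nullity(A) = 3 (the domain dimension), so dim(ker(T)) = 3 - 2 = 1.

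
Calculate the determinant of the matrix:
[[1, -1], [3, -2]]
1

For a 2×2 matrix [[a, b], [c, d]], det = ad - bc
det = (1)(-2) - (-1)(3) = -2 - -3 = 1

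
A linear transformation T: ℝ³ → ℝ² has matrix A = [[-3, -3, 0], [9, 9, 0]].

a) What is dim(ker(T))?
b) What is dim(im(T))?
dim(ker) = 2, dim(im) = 1

Observe that row 2 = -3 × row 1 (so the rows are linearly dependent).
Thus rank(A) = 1 (only one linearly independent row).
dim(im(T)) = rank(A) = 1.
By the rank-nullity theorem applied to T: ℝ³ → ℝ², rank(A) + nullity(A) = 3 (the domain dimension), so dim(ker(T)) = 3 - 1 = 2.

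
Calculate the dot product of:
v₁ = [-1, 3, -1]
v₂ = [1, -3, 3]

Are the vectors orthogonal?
-13, No

The dot product is the sum of products of corresponding components.
v₁·v₂ = (-1)*(1) + (3)*(-3) + (-1)*(3) = -1 - 9 - 3 = -13.
Two vectors are orthogonal iff their dot product is 0; here the dot product is -13, so the vectors are not orthogonal.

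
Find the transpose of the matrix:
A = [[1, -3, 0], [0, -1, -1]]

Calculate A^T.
[[1, 0], [-3, -1], [0, -1]]

The transpose sends entry (i,j) to (j,i); rows become columns.
Row 0 of A: [1, -3, 0] -> column 0 of A^T.
Row 1 of A: [0, -1, -1] -> column 1 of A^T.
A^T = [[1, 0], [-3, -1], [0, -1]]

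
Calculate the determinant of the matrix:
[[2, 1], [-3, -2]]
-1

For a 2×2 matrix [[a, b], [c, d]], det = ad - bc
det = (2)(-2) - (1)(-3) = -4 - -3 = -1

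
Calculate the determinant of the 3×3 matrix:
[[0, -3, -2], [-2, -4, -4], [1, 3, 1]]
10

Expansion along first row:
det = 0·det([[-4,-4],[3,1]]) - -3·det([[-2,-4],[1,1]]) + -2·det([[-2,-4],[1,3]])
    = 0·(-4·1 - -4·3) - -3·(-2·1 - -4·1) + -2·(-2·3 - -4·1)
    = 0·8 - -3·2 + -2·-2
    = 0 + 6 + 4 = 10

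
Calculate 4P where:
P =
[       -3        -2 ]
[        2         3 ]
4P =
[      -12        -8 ]
[        8        12 ]

Scalar multiplication is elementwise: (4P)[i][j] = 4 * P[i][j].
  (4P)[0][0] = 4 * (-3) = -12
  (4P)[0][1] = 4 * (-2) = -8
  (4P)[1][0] = 4 * (2) = 8
  (4P)[1][1] = 4 * (3) = 12
4P =
[      -12        -8 ]
[        8        12 ]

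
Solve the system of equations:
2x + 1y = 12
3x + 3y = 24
x = 4, y = 4

Use elimination (row reduction):
Equation 1: 2x + 1y = 12.
Equation 2: 3x + 3y = 24.
Multiply Eq1 by 3 and Eq2 by 2: 6x + 3y = 36;  6x + 6y = 48.
Subtract: (3)y = 12, so y = 4.
Back-substitute into Eq1: 2x + 1*(4) = 12, so x = 4.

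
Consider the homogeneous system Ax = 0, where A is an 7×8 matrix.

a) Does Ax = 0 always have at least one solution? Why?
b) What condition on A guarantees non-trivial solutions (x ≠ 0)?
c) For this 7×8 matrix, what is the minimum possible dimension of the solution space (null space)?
a) Yes, x = 0 is always a solution. b) When A has linearly dependent columns (rank < n). c) Minimum nullity = 1.

a) x = 0 satisfies A·0 = 0, so the zero vector is always a solution.
b) Non-trivial solutions exist iff the columns of A are linearly dependent, equivalently rank(A) < n (the number of columns).
c) By rank-nullity, rank(A) + nullity(A) = n = 8. Since A has only 7 rows, rank(A) ≤ 7, so nullity(A) ≥ 8 - 7 = 1.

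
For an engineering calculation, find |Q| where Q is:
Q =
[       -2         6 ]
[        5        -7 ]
det(Q) = -16

For a 2×2 matrix [[a, b], [c, d]], det = a*d - b*c.
det(Q) = (-2)*(-7) - (6)*(5) = 14 - 30 = -16.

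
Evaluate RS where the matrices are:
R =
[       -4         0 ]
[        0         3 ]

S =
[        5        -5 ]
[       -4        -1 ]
RS =
[      -20        20 ]
[      -12        -3 ]

Matrix multiplication: (RS)[i][j] = sum over k of R[i][k] * S[k][j].
  (RS)[0][0] = (-4)*(5) + (0)*(-4) = -20
  (RS)[0][1] = (-4)*(-5) + (0)*(-1) = 20
  (RS)[1][0] = (0)*(5) + (3)*(-4) = -12
  (RS)[1][1] = (0)*(-5) + (3)*(-1) = -3
RS =
[      -20        20 ]
[      -12        -3 ]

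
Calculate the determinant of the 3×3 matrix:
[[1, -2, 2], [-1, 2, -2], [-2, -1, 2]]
0

Expansion along first row:
det = 1·det([[2,-2],[-1,2]]) - -2·det([[-1,-2],[-2,2]]) + 2·det([[-1,2],[-2,-1]])
    = 1·(2·2 - -2·-1) - -2·(-1·2 - -2·-2) + 2·(-1·-1 - 2·-2)
    = 1·2 - -2·-6 + 2·5
    = 2 + -12 + 10 = 0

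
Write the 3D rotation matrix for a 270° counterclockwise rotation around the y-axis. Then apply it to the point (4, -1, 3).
R = [[0, 0, -1], [0, 1, 0], [1, 0, 0]]; R·(4, -1, 3) = (-3, -1, 4)

Rotation matrix for 270° around y-axis:
cos(270°) = 0, sin(270°) = -1
R = [[0, 0, -1], [0, 1, 0], [1, 0, 0]]
Apply to (4, -1, 3): R·[4, -1, 3]ᵀ = (-3, -1, 4)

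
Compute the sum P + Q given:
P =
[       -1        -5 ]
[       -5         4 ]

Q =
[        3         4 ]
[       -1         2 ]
P + Q =
[        2        -1 ]
[       -6         6 ]

Matrix addition is elementwise: (P+Q)[i][j] = P[i][j] + Q[i][j].
  (P+Q)[0][0] = (-1) + (3) = 2
  (P+Q)[0][1] = (-5) + (4) = -1
  (P+Q)[1][0] = (-5) + (-1) = -6
  (P+Q)[1][1] = (4) + (2) = 6
P + Q =
[        2        -1 ]
[       -6         6 ]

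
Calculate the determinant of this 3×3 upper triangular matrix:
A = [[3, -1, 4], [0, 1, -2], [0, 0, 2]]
6

The determinant of a triangular matrix is the product of its diagonal entries (the off-diagonal entries above the diagonal do not affect it).
det(A) = (3) * (1) * (2) = 6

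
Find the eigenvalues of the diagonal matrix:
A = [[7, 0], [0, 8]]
λ₁ = 7, λ₂ = 8

The characteristic polynomial of A is det(A - λI) = (7 - λ)(8 - λ) = 0.
The roots are λ = 7 and λ = 8, so the eigenvalues are the diagonal entries.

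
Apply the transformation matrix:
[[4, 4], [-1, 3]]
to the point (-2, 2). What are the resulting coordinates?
(0, 8)

Matrix multiplication:
[[4, 4], [-1, 3]] × [-2, 2]ᵀ
= [4×-2 + 4×2, -1×-2 + 3×2]ᵀ
= [0.0000, 8.0000]ᵀ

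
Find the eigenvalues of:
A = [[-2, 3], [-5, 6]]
λ = 1, 3

Solve det(A - λI) = 0. For a 2×2 matrix this is λ² - (trace)λ + det = 0.
trace(A) = -2 + 6 = 4.
det(A) = (-2)*(6) - (3)*(-5) = -12 + 15 = 3.
Characteristic equation: λ² - (4)λ + (3) = 0.
Discriminant: (4)² - 4*(3) = 16 - 12 = 4.
Roots: λ = (4 ± √4) / 2 = 1, 3.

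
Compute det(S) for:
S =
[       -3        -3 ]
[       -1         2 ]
det(S) = -9

For a 2×2 matrix [[a, b], [c, d]], det = a*d - b*c.
det(S) = (-3)*(2) - (-3)*(-1) = -6 - 3 = -9.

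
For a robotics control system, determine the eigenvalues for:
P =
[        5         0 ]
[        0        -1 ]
λ = -1, 5

Solve det(P - λI) = 0. For a 2×2 matrix the characteristic equation is λ² - (trace)λ + det = 0.
trace(P) = a + d = 5 - 1 = 4.
det(P) = a*d - b*c = (5)*(-1) - (0)*(0) = -5 - 0 = -5.
Characteristic equation: λ² - (4)λ + (-5) = 0.
Discriminant = (4)² - 4*(-5) = 16 + 20 = 36.
λ = (4 ± √36) / 2 = (4 ± 6) / 2 = -1, 5.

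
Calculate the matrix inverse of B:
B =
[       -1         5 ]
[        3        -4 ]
det(B) = -11
B⁻¹ =
[     4/11      5/11 ]
[     3/11      1/11 ]

For a 2×2 matrix B = [[a, b], [c, d]] with det(B) ≠ 0, B⁻¹ = (1/det(B)) * [[d, -b], [-c, a]].
det(B) = (-1)*(-4) - (5)*(3) = 4 - 15 = -11.
B⁻¹ = (1/-11) * [[-4, -5], [-3, -1]].
Dividing each entry by -11 and reducing:
B⁻¹ =
[     4/11      5/11 ]
[     3/11      1/11 ]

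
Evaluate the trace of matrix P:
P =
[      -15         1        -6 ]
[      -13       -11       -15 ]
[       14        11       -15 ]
tr(P) = -15 - 11 - 15 = -41

The trace of a square matrix is the sum of its diagonal entries.
Diagonal entries of P: P[0][0] = -15, P[1][1] = -11, P[2][2] = -15.
tr(P) = -15 - 11 - 15 = -41.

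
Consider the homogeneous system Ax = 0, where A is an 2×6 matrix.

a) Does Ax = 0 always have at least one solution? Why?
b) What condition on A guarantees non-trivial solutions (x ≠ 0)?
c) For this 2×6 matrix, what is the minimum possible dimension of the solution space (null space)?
a) Yes, x = 0 is always a solution. b) When A has linearly dependent columns (rank < n). c) Minimum nullity = 4.

a) x = 0 satisfies A·0 = 0, so the zero vector is always a solution.
b) Non-trivial solutions exist iff the columns of A are linearly dependent, equivalently rank(A) < n (the number of columns).
c) By rank-nullity, rank(A) + nullity(A) = n = 6. Since A has only 2 rows, rank(A) ≤ 2, so nullity(A) ≥ 6 - 2 = 4.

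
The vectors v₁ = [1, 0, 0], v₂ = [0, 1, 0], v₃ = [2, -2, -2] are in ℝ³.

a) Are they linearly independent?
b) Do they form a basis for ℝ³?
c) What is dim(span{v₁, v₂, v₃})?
Yes independent, yes basis, dim = 3

Stack v₁, v₂, v₃ as rows of a 3×3 matrix.
[[1, 0, 0]; [0, 1, 0]; [2, -2, -2]] is already lower triangular with nonzero diagonal entries (1, 1, -2), so its determinant is the product of the diagonal entries, det = (1)·(1)·(-2) = -2 ≠ 0, and the rows are linearly independent.
Three linearly independent vectors in ℝ³ form a basis for ℝ³, so dim(span{v₁,v₂,v₃}) = 3.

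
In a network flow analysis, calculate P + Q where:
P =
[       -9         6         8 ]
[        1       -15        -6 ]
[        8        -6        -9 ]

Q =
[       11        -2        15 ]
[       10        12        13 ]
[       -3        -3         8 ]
P + Q =
[        2         4        23 ]
[       11        -3         7 ]
[        5        -9        -1 ]

Matrix addition is elementwise: (P+Q)[i][j] = P[i][j] + Q[i][j].
  (P+Q)[0][0] = (-9) + (11) = 2
  (P+Q)[0][1] = (6) + (-2) = 4
  (P+Q)[0][2] = (8) + (15) = 23
  (P+Q)[1][0] = (1) + (10) = 11
  (P+Q)[1][1] = (-15) + (12) = -3
  (P+Q)[1][2] = (-6) + (13) = 7
  (P+Q)[2][0] = (8) + (-3) = 5
  (P+Q)[2][1] = (-6) + (-3) = -9
  (P+Q)[2][2] = (-9) + (8) = -1
P + Q =
[        2         4        23 ]
[       11        -3         7 ]
[        5        -9        -1 ]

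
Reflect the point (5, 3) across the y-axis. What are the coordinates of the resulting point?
(-5, 3)

Reflection across y-axis: (5, 3) → (-5, 3)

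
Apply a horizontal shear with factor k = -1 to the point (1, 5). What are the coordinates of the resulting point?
(-4, 5)

Shear matrix for horizontal shear with factor k = -1:
[[1, -1], [0, 1]]
Result: (1, 5) → (-4, 5)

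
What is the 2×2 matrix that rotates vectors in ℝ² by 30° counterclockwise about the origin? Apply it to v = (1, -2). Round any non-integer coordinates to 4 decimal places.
R = [[√3/2, -1/2], [1/2, √3/2]]; R·v = (1.8660, -1.2321)

A counterclockwise rotation by angle θ in ℝ² has matrix R(θ) = [[cos θ, -sin θ], [sin θ, cos θ]].
For θ = 30°: cos θ = √3/2, sin θ = 1/2.
R(30°) = [[√3/2, -1/2], [1/2, √3/2]].
R·v = [√3/2·1 + (-1/2)·-2, 1/2·1 + √3/2·-2] = (1.8660, -1.2321).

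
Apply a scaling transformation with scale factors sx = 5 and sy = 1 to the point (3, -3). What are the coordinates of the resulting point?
(15, -3)

Scaling matrix:
[[5, 0], [0, 1]]
Result: (3 × 5, -3 × 1) = (15, -3)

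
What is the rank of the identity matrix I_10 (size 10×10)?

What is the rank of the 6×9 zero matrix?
rank(I_10) = 10, rank(0) = 0

The identity I_10 has 10 columns that are the standard basis vectors e_1, …, e_10. These are linearly independent, so all 10 columns are pivots and rank(I_10) = 10.
The 6×9 zero matrix has every entry zero, so every row is the zero row and there are no pivots; rank(0) = 0.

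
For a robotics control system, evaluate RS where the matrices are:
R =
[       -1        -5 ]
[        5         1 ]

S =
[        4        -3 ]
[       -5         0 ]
RS =
[       21         3 ]
[       15       -15 ]

Matrix multiplication: (RS)[i][j] = sum over k of R[i][k] * S[k][j].
  (RS)[0][0] = (-1)*(4) + (-5)*(-5) = 21
  (RS)[0][1] = (-1)*(-3) + (-5)*(0) = 3
  (RS)[1][0] = (5)*(4) + (1)*(-5) = 15
  (RS)[1][1] = (5)*(-3) + (1)*(0) = -15
RS =
[       21         3 ]
[       15       -15 ]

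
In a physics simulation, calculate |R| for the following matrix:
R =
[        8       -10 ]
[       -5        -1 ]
det(R) = -58

For a 2×2 matrix [[a, b], [c, d]], det = a*d - b*c.
det(R) = (8)*(-1) - (-10)*(-5) = -8 - 50 = -58.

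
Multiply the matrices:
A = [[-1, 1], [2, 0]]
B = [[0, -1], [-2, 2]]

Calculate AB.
[[-2, 3], [0, -2]]

Each entry (i,j) of AB = sum over k of A[i][k]*B[k][j].
(AB)[0][0] = (-1)*(0) + (1)*(-2) = -2
(AB)[0][1] = (-1)*(-1) + (1)*(2) = 3
(AB)[1][0] = (2)*(0) + (0)*(-2) = 0
(AB)[1][1] = (2)*(-1) + (0)*(2) = -2
AB = [[-2, 3], [0, -2]]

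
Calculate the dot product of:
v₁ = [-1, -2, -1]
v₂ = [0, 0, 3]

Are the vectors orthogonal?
-3, No

The dot product is the sum of products of corresponding components.
v₁·v₂ = (-1)*(0) + (-2)*(0) + (-1)*(3) = 0 + 0 - 3 = -3.
Two vectors are orthogonal iff their dot product is 0; here the dot product is -3, so the vectors are not orthogonal.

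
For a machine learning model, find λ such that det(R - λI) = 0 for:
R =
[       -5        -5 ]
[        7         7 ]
λ = 0, 2

Solve det(R - λI) = 0. For a 2×2 matrix the characteristic equation is λ² - (trace)λ + det = 0.
trace(R) = a + d = -5 + 7 = 2.
det(R) = a*d - b*c = (-5)*(7) - (-5)*(7) = -35 + 35 = 0.
Characteristic equation: λ² - (2)λ + (0) = 0.
Discriminant = (2)² - 4*(0) = 4 - 0 = 4.
λ = (2 ± √4) / 2 = (2 ± 2) / 2 = 0, 2.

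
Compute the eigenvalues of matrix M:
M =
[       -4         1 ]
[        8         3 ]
λ = -5, 4

Solve det(M - λI) = 0. For a 2×2 matrix the characteristic equation is λ² - (trace)λ + det = 0.
trace(M) = a + d = -4 + 3 = -1.
det(M) = a*d - b*c = (-4)*(3) - (1)*(8) = -12 - 8 = -20.
Characteristic equation: λ² - (-1)λ + (-20) = 0.
Discriminant = (-1)² - 4*(-20) = 1 + 80 = 81.
λ = (-1 ± √81) / 2 = (-1 ± 9) / 2 = -5, 4.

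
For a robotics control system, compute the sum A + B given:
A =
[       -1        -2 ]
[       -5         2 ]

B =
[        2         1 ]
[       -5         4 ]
A + B =
[        1        -1 ]
[      -10         6 ]

Matrix addition is elementwise: (A+B)[i][j] = A[i][j] + B[i][j].
  (A+B)[0][0] = (-1) + (2) = 1
  (A+B)[0][1] = (-2) + (1) = -1
  (A+B)[1][0] = (-5) + (-5) = -10
  (A+B)[1][1] = (2) + (4) = 6
A + B =
[        1        -1 ]
[      -10         6 ]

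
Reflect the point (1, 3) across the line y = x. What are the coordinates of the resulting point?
(3, 1)

Reflection across line y = x: (1, 3) → (3, 1)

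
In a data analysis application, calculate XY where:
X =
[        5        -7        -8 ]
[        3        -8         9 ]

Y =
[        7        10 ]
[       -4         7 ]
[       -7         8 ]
XY =
[      119       -63 ]
[      -10        46 ]

Matrix multiplication: (XY)[i][j] = sum over k of X[i][k] * Y[k][j].
  (XY)[0][0] = (5)*(7) + (-7)*(-4) + (-8)*(-7) = 119
  (XY)[0][1] = (5)*(10) + (-7)*(7) + (-8)*(8) = -63
  (XY)[1][0] = (3)*(7) + (-8)*(-4) + (9)*(-7) = -10
  (XY)[1][1] = (3)*(10) + (-8)*(7) + (9)*(8) = 46
XY =
[      119       -63 ]
[      -10        46 ]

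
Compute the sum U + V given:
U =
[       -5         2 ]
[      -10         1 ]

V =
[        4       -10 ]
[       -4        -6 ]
U + V =
[       -1        -8 ]
[      -14        -5 ]

Matrix addition is elementwise: (U+V)[i][j] = U[i][j] + V[i][j].
  (U+V)[0][0] = (-5) + (4) = -1
  (U+V)[0][1] = (2) + (-10) = -8
  (U+V)[1][0] = (-10) + (-4) = -14
  (U+V)[1][1] = (1) + (-6) = -5
U + V =
[       -1        -8 ]
[      -14        -5 ]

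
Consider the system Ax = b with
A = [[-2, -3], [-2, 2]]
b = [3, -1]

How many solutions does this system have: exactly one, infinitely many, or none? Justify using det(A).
Exactly one solution

Compute det(A) = (-2)*(2) - (-3)*(-2) = -10.
Because det(A) ≠ 0, A is invertible and Ax = b has a unique solution for every b (here x = A⁻¹ b).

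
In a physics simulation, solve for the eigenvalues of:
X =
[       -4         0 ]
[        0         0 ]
λ = -4, 0

Solve det(X - λI) = 0. For a 2×2 matrix the characteristic equation is λ² - (trace)λ + det = 0.
trace(X) = a + d = -4 + 0 = -4.
det(X) = a*d - b*c = (-4)*(0) - (0)*(0) = 0 - 0 = 0.
Characteristic equation: λ² - (-4)λ + (0) = 0.
Discriminant = (-4)² - 4*(0) = 16 - 0 = 16.
λ = (-4 ± √16) / 2 = (-4 ± 4) / 2 = -4, 0.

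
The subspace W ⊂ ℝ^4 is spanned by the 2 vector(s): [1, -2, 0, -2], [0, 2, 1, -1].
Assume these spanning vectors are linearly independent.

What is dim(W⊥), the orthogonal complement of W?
dim(W⊥) = 2

For any subspace W of ℝ^n, dim(W) + dim(W⊥) = n (the whole-space dimension).
Here the given 2 vectors are linearly independent, so dim(W) = 2.
Thus dim(W⊥) = n - dim(W) = 4 - 2 = 2.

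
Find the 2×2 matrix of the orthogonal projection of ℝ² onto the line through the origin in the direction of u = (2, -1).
[[4/5, -2/5], [-2/5, 1/5]]

The orthogonal projection onto the line spanned by a nonzero vector u = (a, b) has matrix P = (u uᵀ) / (uᵀ u) = (1/(a² + b²)) · [[a², ab], [ab, b²]].
Here u = (2, -1), so a² + b² = 4 + 1 = 5.
P = (1/5) · [[4, -2], [-2, 1]] = [[4/5, -2/5], [-2/5, 1/5]].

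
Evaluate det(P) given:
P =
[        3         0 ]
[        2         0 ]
det(P) = 0

For a 2×2 matrix [[a, b], [c, d]], det = a*d - b*c.
det(P) = (3)*(0) - (0)*(2) = 0 - 0 = 0.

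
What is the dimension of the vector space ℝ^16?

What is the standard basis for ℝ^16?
Dimension = 16; standard basis = {e_1, e_2, e_3, …, e_16}

ℝ^16 is the space of 16-tuples of real numbers; its dimension is 16.
The standard basis consists of 16 vectors: e_1, e_2, e_3, …, e_16, where e_i is the vector with 1 in position i and 0 elsewhere.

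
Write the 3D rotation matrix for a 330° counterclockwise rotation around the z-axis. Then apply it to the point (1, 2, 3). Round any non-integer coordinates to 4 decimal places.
R = [[√3/2, 1/2, 0], [-1/2, √3/2, 0], [0, 0, 1]]; R·(1, 2, 3) = (1.8660, 1.2321, 3.0000)

Rotation matrix for 330° around z-axis:
cos(330°) = √3/2, sin(330°) = -1/2
R = [[√3/2, 1/2, 0], [-1/2, √3/2, 0], [0, 0, 1]]
Apply to (1, 2, 3): R·[1, 2, 3]ᵀ = (1.8660, 1.2321, 3.0000)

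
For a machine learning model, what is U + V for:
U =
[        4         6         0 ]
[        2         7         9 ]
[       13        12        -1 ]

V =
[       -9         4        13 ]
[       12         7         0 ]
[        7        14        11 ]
U + V =
[       -5        10        13 ]
[       14        14         9 ]
[       20        26        10 ]

Matrix addition is elementwise: (U+V)[i][j] = U[i][j] + V[i][j].
  (U+V)[0][0] = (4) + (-9) = -5
  (U+V)[0][1] = (6) + (4) = 10
  (U+V)[0][2] = (0) + (13) = 13
  (U+V)[1][0] = (2) + (12) = 14
  (U+V)[1][1] = (7) + (7) = 14
  (U+V)[1][2] = (9) + (0) = 9
  (U+V)[2][0] = (13) + (7) = 20
  (U+V)[2][1] = (12) + (14) = 26
  (U+V)[2][2] = (-1) + (11) = 10
U + V =
[       -5        10        13 ]
[       14        14         9 ]
[       20        26        10 ]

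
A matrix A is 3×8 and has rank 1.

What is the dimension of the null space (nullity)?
7

The rank-nullity theorem for an m×n matrix states:
rank(A) + nullity(A) = n (the number of columns).
Here n = 8 and rank(A) = 1, so nullity(A) = 8 - 1 = 7.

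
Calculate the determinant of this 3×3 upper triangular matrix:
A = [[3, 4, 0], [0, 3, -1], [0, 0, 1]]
9

The determinant of a triangular matrix is the product of its diagonal entries (the off-diagonal entries above the diagonal do not affect it).
det(A) = (3) * (3) * (1) = 9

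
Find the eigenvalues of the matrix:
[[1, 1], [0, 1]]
λ = 1 and λ = 1

Characteristic equation: det(A - λI) = 0
λ² - (trace)λ + (det) = 0
λ² - (2)λ + (1) = 0
λ² - 2λ + 1 = 0
Solving: λ = 1, 1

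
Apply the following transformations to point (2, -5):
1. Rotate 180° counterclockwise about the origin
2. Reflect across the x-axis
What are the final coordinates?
(-2, -5)

Step 1: Rotate 180° → (-2, 5)
Step 2: Reflect across the x-axis → (-2, -5)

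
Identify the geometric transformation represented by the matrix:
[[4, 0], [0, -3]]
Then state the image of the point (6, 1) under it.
non-uniform scaling by (4, -3); image of (6, 1) is (24, -3)

This is diagonal with distinct entries, so it scales the x-axis by 4 and the y-axis by -3.
The matrix [[4, 0], [0, -3]] represents: non-uniform scaling by (4, -3).
Applying it to (6, 1): [4·6 + 0·1, 0·6 + -3·1] = (24, -3).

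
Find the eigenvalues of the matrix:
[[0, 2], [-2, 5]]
λ = 1 and λ = 4

Characteristic equation: det(A - λI) = 0
λ² - (trace)λ + (det) = 0
λ² - (5)λ + (4) = 0
λ² - 5λ + 4 = 0
Solving: λ = 1, 4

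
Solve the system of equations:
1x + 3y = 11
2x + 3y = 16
x = 5, y = 2

Use elimination (row reduction):
Equation 1: 1x + 3y = 11.
Equation 2: 2x + 3y = 16.
Multiply Eq1 by 2 and Eq2 by 1: 2x + 6y = 22;  2x + 3y = 16.
Subtract: (-3)y = -6, so y = 2.
Back-substitute into Eq1: 1x + 3*(2) = 11, so x = 5.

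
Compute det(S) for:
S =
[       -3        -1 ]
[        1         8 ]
det(S) = -23

For a 2×2 matrix [[a, b], [c, d]], det = a*d - b*c.
det(S) = (-3)*(8) - (-1)*(1) = -24 + 1 = -23.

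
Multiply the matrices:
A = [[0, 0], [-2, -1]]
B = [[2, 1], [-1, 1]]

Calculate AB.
[[0, 0], [-3, -3]]

Each entry (i,j) of AB = sum over k of A[i][k]*B[k][j].
(AB)[0][0] = (0)*(2) + (0)*(-1) = 0
(AB)[0][1] = (0)*(1) + (0)*(1) = 0
(AB)[1][0] = (-2)*(2) + (-1)*(-1) = -3
(AB)[1][1] = (-2)*(1) + (-1)*(1) = -3
AB = [[0, 0], [-3, -3]]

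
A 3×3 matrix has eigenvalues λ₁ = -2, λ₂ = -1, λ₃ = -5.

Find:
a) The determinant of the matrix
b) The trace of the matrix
det = -10, trace = -8

Two standard eigenvalue identities:
- det(A) equals the product of the eigenvalues (counted with multiplicity).
- trace(A) equals the sum of the eigenvalues.
det(A) = (-2)*(-1)*(-5) = -10.
trace(A) = -2 - 1 - 5 = -8.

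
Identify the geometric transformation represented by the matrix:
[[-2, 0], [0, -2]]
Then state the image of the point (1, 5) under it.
uniform scaling by factor -2; image of (1, 5) is (-2, -10)

This is a diagonal matrix with equal entries -2, so it scales both axes by the same factor -2.
The matrix [[-2, 0], [0, -2]] represents: uniform scaling by factor -2.
Applying it to (1, 5): [-2·1 + 0·5, 0·1 + -2·5] = (-2, -10).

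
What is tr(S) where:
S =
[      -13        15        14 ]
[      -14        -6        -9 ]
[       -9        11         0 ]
tr(S) = -13 - 6 + 0 = -19

The trace of a square matrix is the sum of its diagonal entries.
Diagonal entries of S: S[0][0] = -13, S[1][1] = -6, S[2][2] = 0.
tr(S) = -13 - 6 + 0 = -19.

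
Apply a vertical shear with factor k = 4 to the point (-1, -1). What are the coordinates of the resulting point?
(-1, -5)

Shear matrix for vertical shear with factor k = 4:
[[1, 0], [4, 1]]
Result: (-1, -1) → (-1, -5)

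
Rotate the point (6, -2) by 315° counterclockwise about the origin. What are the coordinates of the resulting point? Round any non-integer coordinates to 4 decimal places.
(2.8284, -5.6569)

Rotation matrix R(θ) = [[cos θ, -sin θ], [sin θ, cos θ]]; for θ = 315°:
R = [[√2/2, √2/2], [-√2/2, √2/2]]
Result: R × [6, -2]ᵀ = [√2/2·6 + (√2/2)·-2, -√2/2·6 + (√2/2)·-2]ᵀ = (2.8284, -5.6569)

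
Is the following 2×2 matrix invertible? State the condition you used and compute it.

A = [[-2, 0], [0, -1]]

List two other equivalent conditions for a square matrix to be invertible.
Yes, invertible; det(A) = 2 ≠ 0. Equivalent conditions: rank(A) = 2; Ax = 0 has only the trivial solution; 0 is not an eigenvalue; the columns of A are linearly independent.

To check invertibility, compute det(A).
The given matrix is triangular, so det(A) equals the product of its diagonal entries = 2 ≠ 0.
Since det(A) ≠ 0, A is invertible.
Equivalent conditions for a square matrix A to be invertible:
- rank(A) = 2 (full rank).
- The homogeneous system Ax = 0 has only the trivial solution x = 0.
- 0 is not an eigenvalue of A.
- The columns (equivalently rows) of A are linearly independent.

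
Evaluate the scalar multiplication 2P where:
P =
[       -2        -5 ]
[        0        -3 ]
2P =
[       -4       -10 ]
[        0        -6 ]

Scalar multiplication is elementwise: (2P)[i][j] = 2 * P[i][j].
  (2P)[0][0] = 2 * (-2) = -4
  (2P)[0][1] = 2 * (-5) = -10
  (2P)[1][0] = 2 * (0) = 0
  (2P)[1][1] = 2 * (-3) = -6
2P =
[       -4       -10 ]
[        0        -6 ]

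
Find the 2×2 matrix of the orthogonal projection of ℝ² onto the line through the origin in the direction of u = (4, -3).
[[16/25, -12/25], [-12/25, 9/25]]

The orthogonal projection onto the line spanned by a nonzero vector u = (a, b) has matrix P = (u uᵀ) / (uᵀ u) = (1/(a² + b²)) · [[a², ab], [ab, b²]].
Here u = (4, -3), so a² + b² = 16 + 9 = 25.
P = (1/25) · [[16, -12], [-12, 9]] = [[16/25, -12/25], [-12/25, 9/25]].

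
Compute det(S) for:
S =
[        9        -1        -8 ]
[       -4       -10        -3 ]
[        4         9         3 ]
det(S) = -59

Expand along row 0 (cofactor expansion): det(S) = a*(e*i - f*h) - b*(d*i - f*g) + c*(d*h - e*g), where the 3×3 is [[a, b, c], [d, e, f], [g, h, i]].
Minor M_00 = (-10)*(3) - (-3)*(9) = -30 + 27 = -3.
Minor M_01 = (-4)*(3) - (-3)*(4) = -12 + 12 = 0.
Minor M_02 = (-4)*(9) - (-10)*(4) = -36 + 40 = 4.
det(S) = (9)*(-3) - (-1)*(0) + (-8)*(4) = -27 + 0 - 32 = -59.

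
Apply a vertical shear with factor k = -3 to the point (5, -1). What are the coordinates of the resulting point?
(5, -16)

Shear matrix for vertical shear with factor k = -3:
[[1, 0], [-3, 1]]
Result: (5, -1) → (5, -16)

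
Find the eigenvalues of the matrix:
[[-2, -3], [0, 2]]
λ = -2 and λ = 2

Characteristic equation: det(A - λI) = 0
λ² - (trace)λ + (det) = 0
λ² - (0)λ + (-4) = 0
λ² - 0λ - 4 = 0
Solving: λ = -2, 2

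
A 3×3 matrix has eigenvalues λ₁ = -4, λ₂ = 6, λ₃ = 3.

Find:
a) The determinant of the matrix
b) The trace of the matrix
det = -72, trace = 5

Two standard eigenvalue identities:
- det(A) equals the product of the eigenvalues (counted with multiplicity).
- trace(A) equals the sum of the eigenvalues.
det(A) = (-4)*(6)*(3) = -72.
trace(A) = -4 + 6 + 3 = 5.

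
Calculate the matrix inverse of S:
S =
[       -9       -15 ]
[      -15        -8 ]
det(S) = -153
S⁻¹ =
[    8/153     -5/51 ]
[    -5/51      1/17 ]

For a 2×2 matrix S = [[a, b], [c, d]] with det(S) ≠ 0, S⁻¹ = (1/det(S)) * [[d, -b], [-c, a]].
det(S) = (-9)*(-8) - (-15)*(-15) = 72 - 225 = -153.
S⁻¹ = (1/-153) * [[-8, 15], [15, -9]].
Dividing each entry by -153 and reducing:
S⁻¹ =
[    8/153     -5/51 ]
[    -5/51      1/17 ]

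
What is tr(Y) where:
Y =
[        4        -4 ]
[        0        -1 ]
tr(Y) = 4 - 1 = 3

The trace of a square matrix is the sum of its diagonal entries.
Diagonal entries of Y: Y[0][0] = 4, Y[1][1] = -1.
tr(Y) = 4 - 1 = 3.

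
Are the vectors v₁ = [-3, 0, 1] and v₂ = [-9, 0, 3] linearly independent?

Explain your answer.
No, linearly dependent (v₂ = 3·v₁)

Check whether there is a scalar k with v₂ = k·v₁.
Comparing components, k = 3 satisfies 3·[-3, 0, 1] = [-9, 0, 3].
Since v₂ is a scalar multiple of v₁, the two vectors are linearly dependent.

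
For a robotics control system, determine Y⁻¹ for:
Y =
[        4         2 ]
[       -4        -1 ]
det(Y) = 4
Y⁻¹ =
[     -1/4      -1/2 ]
[        1         1 ]

For a 2×2 matrix Y = [[a, b], [c, d]] with det(Y) ≠ 0, Y⁻¹ = (1/det(Y)) * [[d, -b], [-c, a]].
det(Y) = (4)*(-1) - (2)*(-4) = -4 + 8 = 4.
Y⁻¹ = (1/4) * [[-1, -2], [4, 4]].
Dividing each entry by 4 and reducing:
Y⁻¹ =
[     -1/4      -1/2 ]
[        1         1 ]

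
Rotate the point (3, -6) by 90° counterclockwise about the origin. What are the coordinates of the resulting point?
(6, 3)

Rotation matrix R(θ) = [[cos θ, -sin θ], [sin θ, cos θ]]; for θ = 90°:
R = [[0, -1], [1, 0]]
Result: R × [3, -6]ᵀ = [0·3 + (-1)·-6, 1·3 + (0)·-6]ᵀ = (6, 3)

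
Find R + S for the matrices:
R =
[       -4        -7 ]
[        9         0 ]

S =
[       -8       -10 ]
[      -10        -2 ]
R + S =
[      -12       -17 ]
[       -1        -2 ]

Matrix addition is elementwise: (R+S)[i][j] = R[i][j] + S[i][j].
  (R+S)[0][0] = (-4) + (-8) = -12
  (R+S)[0][1] = (-7) + (-10) = -17
  (R+S)[1][0] = (9) + (-10) = -1
  (R+S)[1][1] = (0) + (-2) = -2
R + S =
[      -12       -17 ]
[       -1        -2 ]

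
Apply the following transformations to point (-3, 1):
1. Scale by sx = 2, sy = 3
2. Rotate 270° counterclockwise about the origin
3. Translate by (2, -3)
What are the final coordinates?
(5, 3)

Step 1: Scale → (-6, 3)
Step 2: Rotate 270° → (3, 6)
Step 3: Translate → (5, 3)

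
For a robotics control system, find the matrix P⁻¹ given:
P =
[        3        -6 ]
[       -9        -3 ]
det(P) = -63
P⁻¹ =
[     1/21     -2/21 ]
[     -1/7     -1/21 ]

For a 2×2 matrix P = [[a, b], [c, d]] with det(P) ≠ 0, P⁻¹ = (1/det(P)) * [[d, -b], [-c, a]].
det(P) = (3)*(-3) - (-6)*(-9) = -9 - 54 = -63.
P⁻¹ = (1/-63) * [[-3, 6], [9, 3]].
Dividing each entry by -63 and reducing:
P⁻¹ =
[     1/21     -2/21 ]
[     -1/7     -1/21 ]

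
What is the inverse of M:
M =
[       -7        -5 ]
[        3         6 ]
det(M) = -27
M⁻¹ =
[     -2/9     -5/27 ]
[      1/9      7/27 ]

For a 2×2 matrix M = [[a, b], [c, d]] with det(M) ≠ 0, M⁻¹ = (1/det(M)) * [[d, -b], [-c, a]].
det(M) = (-7)*(6) - (-5)*(3) = -42 + 15 = -27.
M⁻¹ = (1/-27) * [[6, 5], [-3, -7]].
Dividing each entry by -27 and reducing:
M⁻¹ =
[     -2/9     -5/27 ]
[      1/9      7/27 ]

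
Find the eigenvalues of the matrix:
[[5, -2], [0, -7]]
λ = -7 and λ = 5

Characteristic equation: det(A - λI) = 0
λ² - (trace)λ + (det) = 0
λ² - (-2)λ + (-35) = 0
λ² + 2λ - 35 = 0
Solving: λ = -7, 5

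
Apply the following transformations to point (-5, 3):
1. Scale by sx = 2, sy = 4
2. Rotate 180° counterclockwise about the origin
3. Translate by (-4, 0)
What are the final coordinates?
(6, -12)

Step 1: Scale → (-10, 12)
Step 2: Rotate 180° → (10, -12)
Step 3: Translate → (6, -12)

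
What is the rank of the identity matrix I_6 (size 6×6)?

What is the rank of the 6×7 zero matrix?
rank(I_6) = 6, rank(0) = 0

The identity I_6 has 6 columns that are the standard basis vectors e_1, …, e_6. These are linearly independent, so all 6 columns are pivots and rank(I_6) = 6.
The 6×7 zero matrix has every entry zero, so every row is the zero row and there are no pivots; rank(0) = 0.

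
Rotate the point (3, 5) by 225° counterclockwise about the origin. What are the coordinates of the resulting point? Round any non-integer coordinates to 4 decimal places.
(1.4142, -5.6569)

Rotation matrix R(θ) = [[cos θ, -sin θ], [sin θ, cos θ]]; for θ = 225°:
R = [[-√2/2, √2/2], [-√2/2, -√2/2]]
Result: R × [3, 5]ᵀ = [-√2/2·3 + (√2/2)·5, -√2/2·3 + (-√2/2)·5]ᵀ = (1.4142, -5.6569)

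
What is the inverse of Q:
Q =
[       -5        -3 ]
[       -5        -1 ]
det(Q) = -10
Q⁻¹ =
[     1/10     -3/10 ]
[     -1/2       1/2 ]

For a 2×2 matrix Q = [[a, b], [c, d]] with det(Q) ≠ 0, Q⁻¹ = (1/det(Q)) * [[d, -b], [-c, a]].
det(Q) = (-5)*(-1) - (-3)*(-5) = 5 - 15 = -10.
Q⁻¹ = (1/-10) * [[-1, 3], [5, -5]].
Dividing each entry by -10 and reducing:
Q⁻¹ =
[     1/10     -3/10 ]
[     -1/2       1/2 ]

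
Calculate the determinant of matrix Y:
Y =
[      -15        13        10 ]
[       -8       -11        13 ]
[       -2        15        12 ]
det(Y) = 4395

Expand along row 0 (cofactor expansion): det(Y) = a*(e*i - f*h) - b*(d*i - f*g) + c*(d*h - e*g), where the 3×3 is [[a, b, c], [d, e, f], [g, h, i]].
Minor M_00 = (-11)*(12) - (13)*(15) = -132 - 195 = -327.
Minor M_01 = (-8)*(12) - (13)*(-2) = -96 + 26 = -70.
Minor M_02 = (-8)*(15) - (-11)*(-2) = -120 - 22 = -142.
det(Y) = (-15)*(-327) - (13)*(-70) + (10)*(-142) = 4905 + 910 - 1420 = 4395.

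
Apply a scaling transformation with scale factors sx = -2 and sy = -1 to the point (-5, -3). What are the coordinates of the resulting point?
(10, 3)

Scaling matrix:
[[-2, 0], [0, -1]]
Result: (-5 × -2, -3 × -1) = (10, 3)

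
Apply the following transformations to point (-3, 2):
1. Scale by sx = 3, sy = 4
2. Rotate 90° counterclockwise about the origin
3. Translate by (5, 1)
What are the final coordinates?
(-3, -8)

Step 1: Scale → (-9, 8)
Step 2: Rotate 90° → (-8, -9)
Step 3: Translate → (-3, -8)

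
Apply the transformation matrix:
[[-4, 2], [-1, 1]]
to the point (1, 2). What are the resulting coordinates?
(0, 1)

Matrix multiplication:
[[-4, 2], [-1, 1]] × [1, 2]ᵀ
= [-4×1 + 2×2, -1×1 + 1×2]ᵀ
= [0.0000, 1.0000]ᵀ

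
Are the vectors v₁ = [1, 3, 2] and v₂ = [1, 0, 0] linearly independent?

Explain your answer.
Yes, linearly independent

Two vectors are linearly dependent iff one is a scalar multiple of the other.
No single scalar k satisfies v₂ = k·v₁ (the ratios of corresponding entries disagree), so v₁ and v₂ are linearly independent.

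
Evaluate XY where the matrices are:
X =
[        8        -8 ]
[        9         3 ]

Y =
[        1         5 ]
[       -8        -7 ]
XY =
[       72        96 ]
[      -15        24 ]

Matrix multiplication: (XY)[i][j] = sum over k of X[i][k] * Y[k][j].
  (XY)[0][0] = (8)*(1) + (-8)*(-8) = 72
  (XY)[0][1] = (8)*(5) + (-8)*(-7) = 96
  (XY)[1][0] = (9)*(1) + (3)*(-8) = -15
  (XY)[1][1] = (9)*(5) + (3)*(-7) = 24
XY =
[       72        96 ]
[      -15        24 ]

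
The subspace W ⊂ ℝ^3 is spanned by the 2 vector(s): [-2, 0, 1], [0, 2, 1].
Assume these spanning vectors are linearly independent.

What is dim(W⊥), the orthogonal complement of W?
dim(W⊥) = 1

For any subspace W of ℝ^n, dim(W) + dim(W⊥) = n (the whole-space dimension).
Here the given 2 vectors are linearly independent, so dim(W) = 2.
Thus dim(W⊥) = n - dim(W) = 3 - 2 = 1.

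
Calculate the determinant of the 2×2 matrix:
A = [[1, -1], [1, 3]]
4

For A = [[a, b], [c, d]], det(A) = a*d - b*c.
det(A) = (1)*(3) - (-1)*(1) = 3 - -1 = 4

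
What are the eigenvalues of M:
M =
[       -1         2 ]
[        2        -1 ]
λ = -3, 1

Solve det(M - λI) = 0. For a 2×2 matrix the characteristic equation is λ² - (trace)λ + det = 0.
trace(M) = a + d = -1 - 1 = -2.
det(M) = a*d - b*c = (-1)*(-1) - (2)*(2) = 1 - 4 = -3.
Characteristic equation: λ² - (-2)λ + (-3) = 0.
Discriminant = (-2)² - 4*(-3) = 4 + 12 = 16.
λ = (-2 ± √16) / 2 = (-2 ± 4) / 2 = -3, 1.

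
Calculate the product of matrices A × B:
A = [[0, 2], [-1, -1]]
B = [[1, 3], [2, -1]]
[[4, -2], [-3, -2]]

Matrix multiplication:
C[0][0] = 0×1 + 2×2 = 4
C[0][1] = 0×3 + 2×-1 = -2
C[1][0] = -1×1 + -1×2 = -3
C[1][1] = -1×3 + -1×-1 = -2
Result: [[4, -2], [-3, -2]]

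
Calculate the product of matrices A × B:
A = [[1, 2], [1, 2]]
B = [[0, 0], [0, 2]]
[[0, 4], [0, 4]]

Matrix multiplication:
C[0][0] = 1×0 + 2×0 = 0
C[0][1] = 1×0 + 2×2 = 4
C[1][0] = 1×0 + 2×0 = 0
C[1][1] = 1×0 + 2×2 = 4
Result: [[0, 4], [0, 4]]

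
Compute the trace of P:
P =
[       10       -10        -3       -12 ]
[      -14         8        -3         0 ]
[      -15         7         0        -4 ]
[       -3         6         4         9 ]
tr(P) = 10 + 8 + 0 + 9 = 27

The trace of a square matrix is the sum of its diagonal entries.
Diagonal entries of P: P[0][0] = 10, P[1][1] = 8, P[2][2] = 0, P[3][3] = 9.
tr(P) = 10 + 8 + 0 + 9 = 27.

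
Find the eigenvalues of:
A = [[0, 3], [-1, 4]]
λ = 1, 3

Solve det(A - λI) = 0. For a 2×2 matrix this is λ² - (trace)λ + det = 0.
trace(A) = 0 + 4 = 4.
det(A) = (0)*(4) - (3)*(-1) = 0 + 3 = 3.
Characteristic equation: λ² - (4)λ + (3) = 0.
Discriminant: (4)² - 4*(3) = 16 - 12 = 4.
Roots: λ = (4 ± √4) / 2 = 1, 3.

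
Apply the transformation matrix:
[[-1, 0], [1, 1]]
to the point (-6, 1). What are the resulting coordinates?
(6, -5)

Matrix multiplication:
[[-1, 0], [1, 1]] × [-6, 1]ᵀ
= [-1×-6 + 0×1, 1×-6 + 1×1]ᵀ
= [6.0000, -5.0000]ᵀ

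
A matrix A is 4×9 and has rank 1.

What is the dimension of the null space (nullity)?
8

The rank-nullity theorem for an m×n matrix states:
rank(A) + nullity(A) = n (the number of columns).
Here n = 9 and rank(A) = 1, so nullity(A) = 9 - 1 = 8.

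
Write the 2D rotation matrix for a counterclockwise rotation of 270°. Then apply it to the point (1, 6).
R = [[0, 1], [-1, 0]]; R·(1, 6) = (6, -1)

Rotation matrix formula: R(θ) = [[cos θ, -sin θ], [sin θ, cos θ]]
For θ = 270°:
cos(270°) = 0
sin(270°) = -1
R = [[0, 1], [-1, 0]]
Apply to (1, 6): [0·1 + (1)·6, -1·1 + 0·6] = (6, -1)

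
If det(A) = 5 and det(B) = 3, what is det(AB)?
15

Use the multiplicative property of determinants: det(AB) = det(A)*det(B).
det(AB) = (5)*(3) = 15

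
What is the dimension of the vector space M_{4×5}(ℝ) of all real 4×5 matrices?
Dimension = 20

A real 4×5 matrix is determined by its 4·5 = 20 independent entries.
A standard basis is {E_ij : 1 ≤ i ≤ 4, 1 ≤ j ≤ 5}, where E_ij has a 1 in position (i, j) and 0 elsewhere — there are 20 such matrices, and they are linearly independent and span M_{4×5}(ℝ).
Therefore dim(M_{4×5}(ℝ)) = 20.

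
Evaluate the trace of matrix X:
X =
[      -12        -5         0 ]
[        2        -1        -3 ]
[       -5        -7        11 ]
tr(X) = -12 - 1 + 11 = -2

The trace of a square matrix is the sum of its diagonal entries.
Diagonal entries of X: X[0][0] = -12, X[1][1] = -1, X[2][2] = 11.
tr(X) = -12 - 1 + 11 = -2.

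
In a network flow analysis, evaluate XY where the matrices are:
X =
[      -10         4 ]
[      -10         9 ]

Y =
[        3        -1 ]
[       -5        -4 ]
XY =
[      -50        -6 ]
[      -75       -26 ]

Matrix multiplication: (XY)[i][j] = sum over k of X[i][k] * Y[k][j].
  (XY)[0][0] = (-10)*(3) + (4)*(-5) = -50
  (XY)[0][1] = (-10)*(-1) + (4)*(-4) = -6
  (XY)[1][0] = (-10)*(3) + (9)*(-5) = -75
  (XY)[1][1] = (-10)*(-1) + (9)*(-4) = -26
XY =
[      -50        -6 ]
[      -75       -26 ]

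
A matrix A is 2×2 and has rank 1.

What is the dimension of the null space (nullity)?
1

The rank-nullity theorem for an m×n matrix states:
rank(A) + nullity(A) = n (the number of columns).
Here n = 2 and rank(A) = 1, so nullity(A) = 2 - 1 = 1.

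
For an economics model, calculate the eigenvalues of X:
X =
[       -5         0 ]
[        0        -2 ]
λ = -5, -2

Solve det(X - λI) = 0. For a 2×2 matrix the characteristic equation is λ² - (trace)λ + det = 0.
trace(X) = a + d = -5 - 2 = -7.
det(X) = a*d - b*c = (-5)*(-2) - (0)*(0) = 10 - 0 = 10.
Characteristic equation: λ² - (-7)λ + (10) = 0.
Discriminant = (-7)² - 4*(10) = 49 - 40 = 9.
λ = (-7 ± √9) / 2 = (-7 ± 3) / 2 = -5, -2.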